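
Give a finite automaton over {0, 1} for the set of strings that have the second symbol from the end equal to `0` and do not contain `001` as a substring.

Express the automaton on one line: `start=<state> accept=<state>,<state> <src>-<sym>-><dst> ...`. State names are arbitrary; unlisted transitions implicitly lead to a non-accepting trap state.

start=q0 accept=q3,q4 q0-0->q1 q0-1->q2 q1-0->q3 q1-1->q4 q2-0->q5 q2-1->q6 q3-0->q3 q3-1->q7 q4-0->q5 q4-1->q6 q5-0->q3 q5-1->q4 q6-0->q5 q6-1->q6 q7-0->q8 q7-1->q9 q8-0->q10 q8-1->q7 q9-0->q8 q9-1->q9 q10-0->q10 q10-1->q7

Run two small machines in parallel and take their product. One (7 states) tracks the last 2 symbols read; the other (4 states) tracks partial matches of the forbidden pattern `001`. Each combined state is a pair, one component from each; accept when both components accept.
          0    1  
>  q0     q1   q2 
   q1     q3   q4 
   q2     q5   q6 
 * q3     q3   q7 
 * q4     q5   q6 
   q5     q3   q4 
   q6     q5   q6 
   q7     q8   q9 
   q8    q10   q7 
   q9     q8   q9 
   q10   q10   q7 
(> = start, * = accepting)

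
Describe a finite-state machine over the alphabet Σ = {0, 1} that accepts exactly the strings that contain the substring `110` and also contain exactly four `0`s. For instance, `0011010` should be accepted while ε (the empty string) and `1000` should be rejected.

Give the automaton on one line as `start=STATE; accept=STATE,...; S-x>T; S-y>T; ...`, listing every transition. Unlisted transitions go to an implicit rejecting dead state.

Handle the two conditions separately and then intersect. One (4 states) tracks whether and how much of `110` has been seen; the other (6 states) tracks the count of `0`s, saturating at 5. Each combined state is a pair, one component from each; accept when both components accept. Equivalent product states are then merged.
14 states suffice.
       0  1 
>  A   B  C 
   B   D  E 
   C   B  F 
   D   G  H 
   E   D  I 
   F   I  F 
   G   J  K 
   H   G  L 
   I   L  I 
   J   J  J 
   K   J  M 
   L   M  L 
   M   N  M 
 * N   J  N 
(> = start, * = accepting)

start=A; accept=N; A-0>B; A-1>C; B-0>D; B-1>E; C-0>B; C-1>F; D-0>G; D-1>H; E-0>D; E-1>I; F-0>I; F-1>F; G-0>J; G-1>K; H-0>G; H-1>L; I-0>L; I-1>I; J-0>J; J-1>J; K-0>J; K-1>M; L-0>M; L-1>L; M-0>N; M-1>M; N-0>J; N-1>N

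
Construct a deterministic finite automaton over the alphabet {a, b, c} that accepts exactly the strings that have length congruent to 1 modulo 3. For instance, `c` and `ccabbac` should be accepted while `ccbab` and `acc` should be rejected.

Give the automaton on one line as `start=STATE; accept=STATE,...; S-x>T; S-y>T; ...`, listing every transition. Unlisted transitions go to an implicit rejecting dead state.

start=q0; accept=q1; q0-a>q1; q0-b>q1; q0-c>q1; q1-a>q2; q1-b>q2; q1-c>q2; q2-a>q0; q2-b>q0; q2-c>q0

Count input length modulo 3: every symbol advances one step around the cycle q0 → q1 → q2 → q0. Accept at q1.
A 3-state machine:
        a   b   c  
>  q0   q1  q1  q1 
 * q1   q2  q2  q2 
   q2   q0  q0  q0 
(> = start, * = accepting)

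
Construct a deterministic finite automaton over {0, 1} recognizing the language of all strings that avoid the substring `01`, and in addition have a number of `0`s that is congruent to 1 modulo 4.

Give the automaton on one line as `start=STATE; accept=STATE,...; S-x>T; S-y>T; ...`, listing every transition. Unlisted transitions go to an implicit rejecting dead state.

Handle the two conditions separately and then intersect. One (3 states) tracks partial matches of the forbidden pattern `01`; the other (4 states) tracks the count of `0`s modulo 4. Each combined state is a pair, one component from each; accept when both components accept.
9 states suffice.
        0   1  
>  q0   q1  q0 
 * q1   q2  q3 
   q2   q4  q5 
   q3   q5  q3 
   q4   q6  q7 
   q5   q7  q5 
   q6   q1  q8 
   q7   q8  q7 
   q8   q3  q8 
(> = start, * = accepting)

start=q0; accept=q1; q0-0>q1; q0-1>q0; q1-0>q2; q1-1>q3; q2-0>q4; q2-1>q5; q3-0>q5; q3-1>q3; q4-0>q6; q4-1>q7; q5-0>q7; q5-1>q5; q6-0>q1; q6-1>q8; q7-0>q8; q7-1>q7; q8-0>q3; q8-1>q8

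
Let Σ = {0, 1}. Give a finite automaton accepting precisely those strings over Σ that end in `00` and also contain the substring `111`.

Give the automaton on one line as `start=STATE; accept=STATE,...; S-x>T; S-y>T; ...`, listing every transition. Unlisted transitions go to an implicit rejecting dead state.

start=A; accept=H; A-0>B; A-1>C; B-0>D; B-1>C; C-0>B; C-1>E; D-0>D; D-1>C; E-0>B; E-1>F; F-0>G; F-1>F; G-0>H; G-1>F; H-0>H; H-1>F

Handle the two conditions separately and then intersect. The first has 3 states tracking how much of the suffix `00` has currently been matched; the second has 4 states tracking whether and how much of `111` has been seen. A product state is a pair (one from each), accepting exactly when both do.
8 states suffice.
       0  1 
>  A   B  C 
   B   D  C 
   C   B  E 
   D   D  C 
   E   B  F 
   F   G  F 
   G   H  F 
 * H   H  F 
(> = start, * = accepting)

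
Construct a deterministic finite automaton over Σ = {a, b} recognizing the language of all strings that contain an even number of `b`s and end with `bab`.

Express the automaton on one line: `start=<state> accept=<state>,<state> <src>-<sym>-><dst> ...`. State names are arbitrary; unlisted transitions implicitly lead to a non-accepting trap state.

Handle the two conditions separately and then intersect. The first has 2 states tracking the count of `b`s modulo 2; the second has 4 states tracking how much of the suffix `bab` has currently been matched. A product state is a pair (one from each), accepting exactly when both do. Equivalent product states are then merged.
5 states suffice.
        a   b  
>  s0   s0  s1 
   s1   s2  s0 
   s2   s3  s4 
   s3   s3  s0 
 * s4   s0  s1 
(> = start, * = accepting)

start=s0 accept=s4 s0-a->s0 s0-b->s1 s1-a->s2 s1-b->s0 s2-a->s3 s2-b->s4 s3-a->s3 s3-b->s0 s4-a->s0 s4-b->s1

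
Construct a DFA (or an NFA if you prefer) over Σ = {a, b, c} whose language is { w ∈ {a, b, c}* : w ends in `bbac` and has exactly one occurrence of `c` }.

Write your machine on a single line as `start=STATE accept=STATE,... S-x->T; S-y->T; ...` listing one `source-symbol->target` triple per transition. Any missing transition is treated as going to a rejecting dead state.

start=S0; accept=S9; S0-a->S0; S0-b->S1; S0-c->S2; S1-a->S0; S1-b->S3; S1-c->S2; S2-a->S2; S2-b->S4; S2-c->S5; S3-a->S6; S3-b->S3; S3-c->S2; S4-a->S2; S4-b->S7; S4-c->S5; S5-a->S5; S5-b->S8; S5-c->S5; S6-a->S0; S6-b->S1; S6-c->S9; S7-a->S10; S7-b->S7; S7-c->S5; S8-a->S5; S8-b->S11; S8-c->S5; S9-a->S2; S9-b->S4; S9-c->S5; S10-a->S2; S10-b->S4; S10-c->S12; S11-a->S13; S11-b->S11; S11-c->S5; S12-a->S5; S12-b->S8; S12-c->S5; S13-a->S5; S13-b->S8; S13-c->S12

Handle the two conditions separately and then intersect. The first has 5 states tracking how much of the suffix `bbac` has currently been matched; the second has 3 states tracking the count of `c`s, saturating at 2. A product state is a pair (one from each), accepting exactly when both do.
With 14 states:
          a    b    c  
>  S0     S0   S1   S2 
   S1     S0   S3   S2 
   S2     S2   S4   S5 
   S3     S6   S3   S2 
   S4     S2   S7   S5 
   S5     S5   S8   S5 
   S6     S0   S1   S9 
   S7    S10   S7   S5 
   S8     S5  S11   S5 
 * S9     S2   S4   S5 
   S10    S2   S4  S12 
   S11   S13  S11   S5 
   S12    S5   S8   S5 
   S13    S5   S8  S12 
(> = start, * = accepting)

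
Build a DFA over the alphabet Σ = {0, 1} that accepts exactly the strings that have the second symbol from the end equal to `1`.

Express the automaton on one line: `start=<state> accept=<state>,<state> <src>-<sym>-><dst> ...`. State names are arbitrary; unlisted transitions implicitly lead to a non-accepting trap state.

Because acceptance depends on a position counted from the end, the machine has to buffer the most recent 2 symbols. Make each state the string of the last up-to-2 symbols read; on input `x` shift the window left and append `x`. Accept when the buffered window has length 2 and begins with `1`.
7 states suffice.
       0  1 
>  A   B  C 
   B   D  E 
   C   F  G 
   D   D  E 
   E   F  G 
 * F   D  E 
 * G   F  G 
(> = start, * = accepting)

start=A accept=F,G A-0->B A-1->C B-0->D B-1->E C-0->F C-1->G D-0->D D-1->E E-0->F E-1->G F-0->D F-1->E G-0->F G-1->G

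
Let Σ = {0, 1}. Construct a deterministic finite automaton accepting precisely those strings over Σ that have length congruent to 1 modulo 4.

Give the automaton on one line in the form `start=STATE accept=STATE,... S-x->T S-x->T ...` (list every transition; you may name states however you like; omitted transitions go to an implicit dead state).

Only the length mod 4 matters, so use a 4-cycle: from any state, every input symbol moves to the next state, wrapping q3 back to q0. Mark q1 accepting.
With 4 states:
        0   1  
>  q0   q1  q1 
 * q1   q2  q2 
   q2   q3  q3 
   q3   q0  q0 
(> = start, * = accepting)

start=q0 accept=q1 q0-0->q1 q0-1->q1 q1-0->q2 q1-1->q2 q2-0->q3 q2-1->q3 q3-0->q0 q3-1->q0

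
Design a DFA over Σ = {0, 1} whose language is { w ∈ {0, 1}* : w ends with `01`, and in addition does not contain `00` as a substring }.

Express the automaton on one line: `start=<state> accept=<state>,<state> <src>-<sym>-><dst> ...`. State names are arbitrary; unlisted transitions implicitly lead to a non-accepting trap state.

Run two small machines in parallel and take their product. One (3 states) tracks how much of the suffix `01` has currently been matched; the other (3 states) tracks partial matches of the forbidden pattern `00`. Each combined state is a pair, one component from each; accept when both components accept.
6 states suffice.
       0  1 
>  A   B  A 
   B   C  D 
   C   C  E 
 * D   B  A 
   E   C  F 
   F   C  F 
(> = start, * = accepting)

start=A accept=D A-0->B A-1->A B-0->C B-1->D C-0->C C-1->E D-0->B D-1->A E-0->C E-1->F F-0->C F-1->F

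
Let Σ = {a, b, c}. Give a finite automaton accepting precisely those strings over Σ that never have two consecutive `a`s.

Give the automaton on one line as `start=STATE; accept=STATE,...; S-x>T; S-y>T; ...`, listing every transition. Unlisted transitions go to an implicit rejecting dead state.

start=q0; accept=q0,q1; q0-a>q1; q0-b>q0; q0-c>q0; q1-a>q2; q1-b>q0; q1-c>q0; q2-a>q2; q2-b>q2; q2-c>q2

This is the complement of 'contains `aa`'. Use the same substring-matching states — q0 through q2 holding how much of `aa` has just been matched — but flip the accepting set: everything except the trap q2 accepts.
3 states suffice.
        a   b   c  
>* q0   q1  q0  q0 
 * q1   q2  q0  q0 
   q2   q2  q2  q2 
(> = start, * = accepting)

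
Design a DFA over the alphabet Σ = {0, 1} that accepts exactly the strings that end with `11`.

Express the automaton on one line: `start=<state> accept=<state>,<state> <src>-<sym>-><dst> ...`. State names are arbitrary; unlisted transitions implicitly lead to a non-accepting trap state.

Remember how much of `11` the current input suffix matches. State q0 means no match yet; q1 means the last symbol is `1`; q2 means the last 2 symbols are `11`. Only q2 accepts. On a mismatch, fall back to the longest proper suffix that is still a prefix of `11`.
        0   1  
>  q0   q0  q1 
   q1   q0  q2 
 * q2   q0  q2 
(> = start, * = accepting)

start=q0 accept=q2 q0-0->q0 q0-1->q1 q1-0->q0 q1-1->q2 q2-0->q0 q2-1->q2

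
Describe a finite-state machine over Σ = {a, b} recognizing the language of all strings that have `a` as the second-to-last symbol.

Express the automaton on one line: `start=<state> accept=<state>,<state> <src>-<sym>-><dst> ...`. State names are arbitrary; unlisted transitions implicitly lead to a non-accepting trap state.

A DFA must remember the last 2 symbols (since which symbol is second-to-last isn't known until the input ends). Use one state per possible window of the last ≤2 symbols; accept from those whose window starts with `a`.
A 7-state machine:
        a   b  
>  q0   q1  q2 
   q1   q3  q4 
   q2   q5  q6 
 * q3   q3  q4 
 * q4   q5  q6 
   q5   q3  q4 
   q6   q5  q6 
(> = start, * = accepting)

start=q0 accept=q3,q4 q0-a->q1 q0-b->q2 q1-a->q3 q1-b->q4 q2-a->q5 q2-b->q6 q3-a->q3 q3-b->q4 q4-a->q5 q4-b->q6 q5-a->q3 q5-b->q4 q6-a->q5 q6-b->q6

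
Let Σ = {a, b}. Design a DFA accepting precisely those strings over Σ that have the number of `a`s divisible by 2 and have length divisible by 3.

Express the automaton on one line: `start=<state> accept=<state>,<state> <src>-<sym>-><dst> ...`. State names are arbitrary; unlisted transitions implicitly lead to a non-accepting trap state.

Build one automaton per condition and run them in lockstep. One (2 states) tracks the count of `a`s modulo 2; the other (3 states) tracks the input length modulo 3. Each combined state is a pair, one component from each; accept when both components accept.
With 6 states:
        a   b  
>* q0   q1  q2 
   q1   q3  q4 
   q2   q4  q3 
   q3   q5  q0 
   q4   q0  q5 
   q5   q2  q1 
(> = start, * = accepting)

start=q0 accept=q0 q0-a->q1 q0-b->q2 q1-a->q3 q1-b->q4 q2-a->q4 q2-b->q3 q3-a->q5 q3-b->q0 q4-a->q0 q4-b->q5 q5-a->q2 q5-b->q1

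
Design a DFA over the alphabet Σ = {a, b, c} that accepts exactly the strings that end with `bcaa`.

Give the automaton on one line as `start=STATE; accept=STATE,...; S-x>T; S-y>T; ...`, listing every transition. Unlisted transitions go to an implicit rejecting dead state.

start=q0; accept=q4; q0-a>q0; q0-b>q1; q0-c>q0; q1-a>q0; q1-b>q1; q1-c>q2; q2-a>q3; q2-b>q1; q2-c>q0; q3-a>q4; q3-b>q1; q3-c>q0; q4-a>q0; q4-b>q1; q4-c>q0

Remember how much of `bcaa` the current input suffix matches. State q0 means no match yet; q1 means the last symbol is `b`; q2 means the last 2 symbols are `bc`; q3 means the last 3 symbols are `bca`; q4 means the last 4 symbols are `bcaa`. Only q4 accepts. On a mismatch, fall back to the longest proper suffix that is still a prefix of `bcaa`.
5 states suffice.
        a   b   c  
>  q0   q0  q1  q0 
   q1   q0  q1  q2 
   q2   q3  q1  q0 
   q3   q4  q1  q0 
 * q4   q0  q1  q0 
(> = start, * = accepting)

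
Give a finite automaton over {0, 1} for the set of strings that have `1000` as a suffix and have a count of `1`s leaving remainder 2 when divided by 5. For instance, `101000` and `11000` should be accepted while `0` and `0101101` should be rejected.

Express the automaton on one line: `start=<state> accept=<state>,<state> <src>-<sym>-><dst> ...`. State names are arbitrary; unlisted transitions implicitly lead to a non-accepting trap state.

start=s0 accept=s7 s0-0->s0 s0-1->s1 s1-0->s1 s1-1->s2 s2-0->s3 s2-1->s4 s3-0->s5 s3-1->s4 s4-0->s4 s4-1->s6 s5-0->s7 s5-1->s4 s6-0->s6 s6-1->s0 s7-0->s8 s7-1->s4 s8-0->s8 s8-1->s4

Run two small machines in parallel and take their product. One (5 states) tracks how much of the suffix `1000` has currently been matched; the other (5 states) tracks the count of `1`s modulo 5. Each combined state is a pair, one component from each; accept when both components accept. Equivalent product states are then merged.
With 9 states:
        0   1  
>  s0   s0  s1 
   s1   s1  s2 
   s2   s3  s4 
   s3   s5  s4 
   s4   s4  s6 
   s5   s7  s4 
   s6   s6  s0 
 * s7   s8  s4 
   s8   s8  s4 
(> = start, * = accepting)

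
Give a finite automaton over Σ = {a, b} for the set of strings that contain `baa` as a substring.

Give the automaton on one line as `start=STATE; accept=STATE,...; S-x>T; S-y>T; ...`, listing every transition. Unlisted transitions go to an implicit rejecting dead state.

start=S0; accept=S3; S0-a>S0; S0-b>S1; S1-a>S2; S1-b>S1; S2-a>S3; S2-b>S1; S3-a>S3; S3-b>S3

States S0..S2 record the length of the longest prefix of `baa` that matches the current input suffix. Reaching S3 means `baa` has been seen, and we stay there forever. Accept from S3.
With 4 states:
        a   b  
>  S0   S0  S1 
   S1   S2  S1 
   S2   S3  S1 
 * S3   S3  S3 
(> = start, * = accepting)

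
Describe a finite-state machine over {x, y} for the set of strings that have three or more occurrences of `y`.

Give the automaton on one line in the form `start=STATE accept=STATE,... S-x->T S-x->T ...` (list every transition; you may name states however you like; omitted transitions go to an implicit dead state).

Count `y`s, saturating at 4: states S0 through S3 mean 0 through 3 `y`s seen; S4 means more than 3. Each `y` increments (capped at S4); other symbols loop. Accept from {S3, S4}.
A 5-state machine:
        x   y  
>  S0   S0  S1 
   S1   S1  S2 
   S2   S2  S3 
 * S3   S3  S4 
 * S4   S4  S4 
(> = start, * = accepting)

start=S0 accept=S3,S4 S0-x->S0 S0-y->S1 S1-x->S1 S1-y->S2 S2-x->S2 S2-y->S3 S3-x->S3 S3-y->S4 S4-x->S4 S4-y->S4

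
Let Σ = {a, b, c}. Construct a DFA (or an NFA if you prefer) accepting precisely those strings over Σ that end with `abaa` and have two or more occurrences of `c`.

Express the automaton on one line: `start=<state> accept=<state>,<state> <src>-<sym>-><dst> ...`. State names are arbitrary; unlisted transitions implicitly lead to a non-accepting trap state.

Build one automaton per condition and run them in lockstep. One (5 states) tracks how much of the suffix `abaa` has currently been matched; the other (4 states) tracks the count of `c`s, saturating at 3. Each combined state is a pair, one component from each; accept when both components accept. After merging equivalent states the machine shrinks.
7 states suffice.
        a   b   c  
>  s0   s0  s0  s1 
   s1   s1  s1  s2 
   s2   s3  s2  s2 
   s3   s3  s4  s2 
   s4   s5  s2  s2 
   s5   s6  s4  s2 
 * s6   s3  s4  s2 
(> = start, * = accepting)

start=s0 accept=s6 s0-a->s0 s0-b->s0 s0-c->s1 s1-a->s1 s1-b->s1 s1-c->s2 s2-a->s3 s2-b->s2 s2-c->s2 s3-a->s3 s3-b->s4 s3-c->s2 s4-a->s5 s4-b->s2 s4-c->s2 s5-a->s6 s5-b->s4 s5-c->s2 s6-a->s3 s6-b->s4 s6-c->s2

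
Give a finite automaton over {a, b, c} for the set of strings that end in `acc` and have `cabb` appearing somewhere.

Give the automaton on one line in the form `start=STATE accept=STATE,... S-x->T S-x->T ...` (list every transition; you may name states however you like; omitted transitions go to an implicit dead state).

start=S0 accept=S10 S0-a->S1 S0-b->S0 S0-c->S2 S1-a->S1 S1-b->S0 S1-c->S3 S2-a->S4 S2-b->S0 S2-c->S2 S3-a->S4 S3-b->S0 S3-c->S5 S4-a->S1 S4-b->S6 S4-c->S3 S5-a->S4 S5-b->S0 S5-c->S2 S6-a->S1 S6-b->S7 S6-c->S2 S7-a->S8 S7-b->S7 S7-c->S7 S8-a->S8 S8-b->S7 S8-c->S9 S9-a->S8 S9-b->S7 S9-c->S10 S10-a->S8 S10-b->S7 S10-c->S7

Handle the two conditions separately and then intersect. The first has 4 states tracking how much of the suffix `acc` has currently been matched; the second has 5 states tracking whether and how much of `cabb` has been seen. A product state is a pair (one from each), accepting exactly when both do.
With 11 states:
          a    b    c  
>  S0     S1   S0   S2 
   S1     S1   S0   S3 
   S2     S4   S0   S2 
   S3     S4   S0   S5 
   S4     S1   S6   S3 
   S5     S4   S0   S2 
   S6     S1   S7   S2 
   S7     S8   S7   S7 
   S8     S8   S7   S9 
   S9     S8   S7  S10 
 * S10    S8   S7   S7 
(> = start, * = accepting)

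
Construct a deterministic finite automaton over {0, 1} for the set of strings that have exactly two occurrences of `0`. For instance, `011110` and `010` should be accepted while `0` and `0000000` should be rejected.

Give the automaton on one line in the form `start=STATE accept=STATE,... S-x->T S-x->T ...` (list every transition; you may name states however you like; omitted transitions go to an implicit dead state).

start=q0 accept=q2 q0-0->q1 q0-1->q0 q1-0->q2 q1-1->q1 q2-0->q3 q2-1->q2 q3-0->q3 q3-1->q3

Only the number of `0`s matters, and only up to 3. Make a chain q0 → q1 → q2 → q3 advanced by each `0` (with q3 absorbing); every other symbol self-loops. The accepting set is {q2}.
        0   1  
>  q0   q1  q0 
   q1   q2  q1 
 * q2   q3  q2 
   q3   q3  q3 
(> = start, * = accepting)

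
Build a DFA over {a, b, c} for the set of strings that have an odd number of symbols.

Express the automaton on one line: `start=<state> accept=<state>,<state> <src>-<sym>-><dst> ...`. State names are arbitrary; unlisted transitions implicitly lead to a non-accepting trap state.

Only the length mod 2 matters, so use a 2-cycle: from any state, every input symbol moves to the next state, wrapping S1 back to S0. Mark S1 accepting.
A 2-state machine:
        a   b   c  
>  S0   S1  S1  S1 
 * S1   S0  S0  S0 
(> = start, * = accepting)

start=S0 accept=S1 S0-a->S1 S0-b->S1 S0-c->S1 S1-a->S0 S1-b->S0 S1-c->S0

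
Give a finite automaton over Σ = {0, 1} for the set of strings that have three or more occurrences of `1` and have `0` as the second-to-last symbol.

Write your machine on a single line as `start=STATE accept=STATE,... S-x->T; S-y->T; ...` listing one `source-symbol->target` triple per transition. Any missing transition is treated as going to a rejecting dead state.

start=q0; accept=q5,q7; q0-0->q0; q0-1->q1; q1-0->q1; q1-1->q2; q2-0->q3; q2-1->q4; q3-0->q3; q3-1->q5; q4-0->q6; q4-1->q4; q5-0->q6; q5-1->q4; q6-0->q7; q6-1->q5; q7-0->q7; q7-1->q5

Run two small machines in parallel and take their product. The first has 5 states tracking the count of `1`s, saturating at 4; the second has 7 states tracking the last 2 symbols read. A product state is a pair (one from each), accepting exactly when both do. Minimizing collapses redundant product states.
With 8 states:
        0   1  
>  q0   q0  q1 
   q1   q1  q2 
   q2   q3  q4 
   q3   q3  q5 
   q4   q6  q4 
 * q5   q6  q4 
   q6   q7  q5 
 * q7   q7  q5 
(> = start, * = accepting)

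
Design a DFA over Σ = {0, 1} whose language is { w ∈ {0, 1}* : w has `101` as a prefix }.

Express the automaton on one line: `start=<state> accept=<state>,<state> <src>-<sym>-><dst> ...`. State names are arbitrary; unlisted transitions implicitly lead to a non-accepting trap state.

start=A accept=D A-0->E A-1->B B-0->C B-1->E C-0->E C-1->D D-0->D D-1->D E-0->E E-1->E

Check the first 3 symbols one by one: A through C record how many have matched `101` so far; any wrong symbol goes to the dead state E. After all 3 match we enter the accepting sink D.
A 5-state machine:
       0  1 
>  A   E  B 
   B   C  E 
   C   E  D 
 * D   D  D 
   E   E  E 
(> = start, * = accepting)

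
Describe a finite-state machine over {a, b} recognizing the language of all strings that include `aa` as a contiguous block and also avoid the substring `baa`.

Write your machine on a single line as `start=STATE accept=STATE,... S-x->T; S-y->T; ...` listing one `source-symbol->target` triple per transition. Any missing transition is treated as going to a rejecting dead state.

start=q0; accept=q3,q5,q7; q0-a->q1; q0-b->q2; q1-a->q3; q1-b->q2; q2-a->q4; q2-b->q2; q3-a->q3; q3-b->q5; q4-a->q6; q4-b->q2; q5-a->q7; q5-b->q5; q6-a->q6; q6-b->q6; q7-a->q6; q7-b->q5

Handle the two conditions separately and then intersect. One (3 states) tracks whether and how much of `aa` has been seen; the other (4 states) tracks partial matches of the forbidden pattern `baa`. Each combined state is a pair, one component from each; accept when both components accept.
With 8 states:
        a   b  
>  q0   q1  q2 
   q1   q3  q2 
   q2   q4  q2 
 * q3   q3  q5 
   q4   q6  q2 
 * q5   q7  q5 
   q6   q6  q6 
 * q7   q6  q5 
(> = start, * = accepting)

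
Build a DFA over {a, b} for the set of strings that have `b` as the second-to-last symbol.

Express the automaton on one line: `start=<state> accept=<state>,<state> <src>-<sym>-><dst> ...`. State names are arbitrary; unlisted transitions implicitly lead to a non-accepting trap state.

A DFA must remember the last 2 symbols (since which symbol is second-to-last isn't known until the input ends). Use one state per possible window of the last ≤2 symbols; accept from those whose window starts with `b`.
7 states suffice.
        a   b  
>  S0   S1  S2 
   S1   S3  S4 
   S2   S5  S6 
   S3   S3  S4 
   S4   S5  S6 
 * S5   S3  S4 
 * S6   S5  S6 
(> = start, * = accepting)

start=S0 accept=S5,S6 S0-a->S1 S0-b->S2 S1-a->S3 S1-b->S4 S2-a->S5 S2-b->S6 S3-a->S3 S3-b->S4 S4-a->S5 S4-b->S6 S5-a->S3 S5-b->S4 S6-a->S5 S6-b->S6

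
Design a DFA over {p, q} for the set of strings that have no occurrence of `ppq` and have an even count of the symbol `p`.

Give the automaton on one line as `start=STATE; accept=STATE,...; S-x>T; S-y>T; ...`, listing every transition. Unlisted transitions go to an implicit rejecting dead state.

Build one automaton per condition and run them in lockstep. One (4 states) tracks partial matches of the forbidden pattern `ppq`; the other (2 states) tracks the count of `p`s modulo 2. Each combined state is a pair, one component from each; accept when both components accept. After merging equivalent states the machine shrinks.
7 states suffice.
       p  q 
>* A   B  A 
   B   C  D 
 * C   E  F 
   D   G  D 
   E   C  F 
   F   F  F 
 * G   E  A 
(> = start, * = accepting)

start=A; accept=A,C,G; A-p>B; A-q>A; B-p>C; B-q>D; C-p>E; C-q>F; D-p>G; D-q>D; E-p>C; E-q>F; F-p>F; F-q>F; G-p>E; G-q>A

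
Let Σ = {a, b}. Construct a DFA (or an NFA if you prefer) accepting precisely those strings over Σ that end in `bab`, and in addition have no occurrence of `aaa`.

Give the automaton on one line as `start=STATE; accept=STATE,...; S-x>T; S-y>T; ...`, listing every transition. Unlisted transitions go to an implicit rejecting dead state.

start=q0; accept=q6; q0-a>q1; q0-b>q2; q1-a>q3; q1-b>q2; q2-a>q4; q2-b>q2; q3-a>q5; q3-b>q2; q4-a>q3; q4-b>q6; q5-a>q5; q5-b>q5; q6-a>q4; q6-b>q2

Build one automaton per condition and run them in lockstep. One (4 states) tracks how much of the suffix `bab` has currently been matched; the other (4 states) tracks partial matches of the forbidden pattern `aaa`. Each combined state is a pair, one component from each; accept when both components accept. After merging equivalent states the machine shrinks.
7 states suffice.
        a   b  
>  q0   q1  q2 
   q1   q3  q2 
   q2   q4  q2 
   q3   q5  q2 
   q4   q3  q6 
   q5   q5  q5 
 * q6   q4  q2 
(> = start, * = accepting)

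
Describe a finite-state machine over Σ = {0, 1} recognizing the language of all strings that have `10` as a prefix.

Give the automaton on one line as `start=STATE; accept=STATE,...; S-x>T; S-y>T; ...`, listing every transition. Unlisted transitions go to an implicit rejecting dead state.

Walk along `10` while the input agrees: from A take `1` to B, and so on. Any deviation drops to the rejecting sink D. Once C is reached the prefix is confirmed and every continuation is accepted.
With 4 states:
       0  1 
>  A   D  B 
   B   C  D 
 * C   C  C 
   D   D  D 
(> = start, * = accepting)

start=A; accept=C; A-0>D; A-1>B; B-0>C; B-1>D; C-0>C; C-1>C; D-0>D; D-1>D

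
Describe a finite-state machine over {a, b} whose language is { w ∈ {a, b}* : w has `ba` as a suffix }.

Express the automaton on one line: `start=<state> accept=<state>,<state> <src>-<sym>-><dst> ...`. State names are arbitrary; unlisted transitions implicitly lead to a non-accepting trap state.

start=s0 accept=s2 s0-a->s0 s0-b->s1 s1-a->s2 s1-b->s1 s2-a->s0 s2-b->s1

Remember how much of `ba` the current input suffix matches. State s0 means no match yet; s1 means the last symbol is `b`; s2 means the last 2 symbols are `ba`. Only s2 accepts. On a mismatch, fall back to the longest proper suffix that is still a prefix of `ba`.
        a   b  
>  s0   s0  s1 
   s1   s2  s1 
 * s2   s0  s1 
(> = start, * = accepting)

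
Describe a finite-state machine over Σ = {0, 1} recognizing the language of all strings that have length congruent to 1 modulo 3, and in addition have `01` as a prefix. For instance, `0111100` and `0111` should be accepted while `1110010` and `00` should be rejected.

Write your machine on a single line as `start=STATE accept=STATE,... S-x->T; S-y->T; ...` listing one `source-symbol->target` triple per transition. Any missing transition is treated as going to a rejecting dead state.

Handle the two conditions separately and then intersect. One (3 states) tracks the input length modulo 3; the other (4 states) tracks whether the input so far still matches the prefix `01`. Each combined state is a pair, one component from each; accept when both components accept. Minimizing collapses redundant product states.
A 6-state machine:
        0   1  
>  q0   q1  q2 
   q1   q2  q3 
   q2   q2  q2 
   q3   q4  q4 
   q4   q5  q5 
 * q5   q3  q3 
(> = start, * = accepting)

start=q0; accept=q5; q0-0->q1; q0-1->q2; q1-0->q2; q1-1->q3; q2-0->q2; q2-1->q2; q3-0->q4; q3-1->q4; q4-0->q5; q4-1->q5; q5-0->q3; q5-1->q3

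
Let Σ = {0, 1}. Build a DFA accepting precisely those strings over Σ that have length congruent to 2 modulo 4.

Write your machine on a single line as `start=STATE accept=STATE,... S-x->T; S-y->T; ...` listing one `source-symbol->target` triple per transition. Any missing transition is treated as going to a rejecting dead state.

Count input length modulo 4: every symbol advances one step around the cycle q0 → q1 → q2 → q3 → q0. Accept at q2.
A 4-state machine:
        0   1  
>  q0   q1  q1 
   q1   q2  q2 
 * q2   q3  q3 
   q3   q0  q0 
(> = start, * = accepting)

start=q0; accept=q2; q0-0->q1; q0-1->q1; q1-0->q2; q1-1->q2; q2-0->q3; q2-1->q3; q3-0->q0; q3-1->q0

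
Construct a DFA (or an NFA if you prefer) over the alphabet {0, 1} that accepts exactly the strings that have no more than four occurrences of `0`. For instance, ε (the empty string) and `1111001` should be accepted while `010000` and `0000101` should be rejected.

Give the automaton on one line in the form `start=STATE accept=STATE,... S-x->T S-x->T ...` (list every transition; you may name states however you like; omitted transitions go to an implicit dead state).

Count `0`s, saturating at 5: states A through E mean 0 through 4 `0`s seen; F means more than 4. Each `0` increments (capped at F); other symbols loop. Accept from {A, B, C, D, E}.
With 6 states:
       0  1 
>* A   B  A 
 * B   C  B 
 * C   D  C 
 * D   E  D 
 * E   F  E 
   F   F  F 
(> = start, * = accepting)

start=A accept=A,B,C,D,E A-0->B A-1->A B-0->C B-1->B C-0->D C-1->C D-0->E D-1->D E-0->F E-1->E F-0->F F-1->F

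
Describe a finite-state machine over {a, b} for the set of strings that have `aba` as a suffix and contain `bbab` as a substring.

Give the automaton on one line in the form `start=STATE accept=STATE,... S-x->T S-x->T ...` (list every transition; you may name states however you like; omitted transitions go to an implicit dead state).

Handle the two conditions separately and then intersect. The first has 4 states tracking how much of the suffix `aba` has currently been matched; the second has 5 states tracking whether and how much of `bbab` has been seen. A product state is a pair (one from each), accepting exactly when both do.
11 states suffice.
          a    b  
>  S0     S1   S2 
   S1     S1   S3 
   S2     S1   S4 
   S3     S5   S4 
   S4     S6   S4 
   S5     S1   S3 
   S6     S1   S7 
   S7     S8   S9 
 * S8    S10   S7 
   S9    S10   S9 
   S10   S10   S7 
(> = start, * = accepting)

start=S0 accept=S8 S0-a->S1 S0-b->S2 S1-a->S1 S1-b->S3 S2-a->S1 S2-b->S4 S3-a->S5 S3-b->S4 S4-a->S6 S4-b->S4 S5-a->S1 S5-b->S3 S6-a->S1 S6-b->S7 S7-a->S8 S7-b->S9 S8-a->S10 S8-b->S7 S9-a->S10 S9-b->S9 S10-a->S10 S10-b->S7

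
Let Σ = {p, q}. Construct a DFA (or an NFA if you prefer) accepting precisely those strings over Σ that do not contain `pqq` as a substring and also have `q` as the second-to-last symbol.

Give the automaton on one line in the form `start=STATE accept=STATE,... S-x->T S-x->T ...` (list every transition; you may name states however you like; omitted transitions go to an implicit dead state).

start=S0 accept=S4,S5 S0-p->S1 S0-q->S2 S1-p->S1 S1-q->S3 S2-p->S4 S2-q->S5 S3-p->S4 S3-q->S6 S4-p->S1 S4-q->S3 S5-p->S4 S5-q->S5 S6-p->S6 S6-q->S6

Run two small machines in parallel and take their product. The first has 4 states tracking partial matches of the forbidden pattern `pqq`; the second has 7 states tracking the last 2 symbols read. A product state is a pair (one from each), accepting exactly when both do. After merging equivalent states the machine shrinks.
7 states suffice.
        p   q  
>  S0   S1  S2 
   S1   S1  S3 
   S2   S4  S5 
   S3   S4  S6 
 * S4   S1  S3 
 * S5   S4  S5 
   S6   S6  S6 
(> = start, * = accepting)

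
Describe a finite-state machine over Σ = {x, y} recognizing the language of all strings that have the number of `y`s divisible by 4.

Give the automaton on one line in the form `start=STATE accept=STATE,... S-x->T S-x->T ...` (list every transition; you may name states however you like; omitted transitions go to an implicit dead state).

The only thing that matters is how many `y`s have appeared, reduced mod 4. Use one state per residue: A for 0, …, D for 3. Reading `y` moves to the next residue; anything else stays put. A is accepting.
4 states suffice.
       x  y 
>* A   A  B 
   B   B  C 
   C   C  D 
   D   D  A 
(> = start, * = accepting)

start=A accept=A A-x->A A-y->B B-x->B B-y->C C-x->C C-y->D D-x->D D-y->A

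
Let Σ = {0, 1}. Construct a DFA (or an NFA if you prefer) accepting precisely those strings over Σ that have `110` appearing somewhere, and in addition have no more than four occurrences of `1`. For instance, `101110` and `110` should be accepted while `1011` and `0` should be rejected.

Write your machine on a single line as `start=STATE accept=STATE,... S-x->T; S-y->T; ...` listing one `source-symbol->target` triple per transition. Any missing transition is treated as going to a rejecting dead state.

Handle the two conditions separately and then intersect. One (4 states) tracks whether and how much of `110` has been seen; the other (6 states) tracks the count of `1`s, saturating at 5. Each combined state is a pair, one component from each; accept when both components accept. Minimizing collapses redundant product states.
13 states suffice.
          0    1  
>  S0     S0   S1 
   S1     S2   S3 
   S2     S2   S4 
   S3     S5   S6 
   S4     S7   S6 
 * S5     S5   S8 
   S6     S8   S9 
   S7     S7  S10 
 * S8     S8  S11 
   S9    S11  S12 
   S10   S12   S9 
 * S11   S11  S12 
   S12   S12  S12 
(> = start, * = accepting)

start=S0; accept=S5,S8,S11; S0-0->S0; S0-1->S1; S1-0->S2; S1-1->S3; S2-0->S2; S2-1->S4; S3-0->S5; S3-1->S6; S4-0->S7; S4-1->S6; S5-0->S5; S5-1->S8; S6-0->S8; S6-1->S9; S7-0->S7; S7-1->S10; S8-0->S8; S8-1->S11; S9-0->S11; S9-1->S12; S10-0->S12; S10-1->S9; S11-0->S11; S11-1->S12; S12-0->S12; S12-1->S12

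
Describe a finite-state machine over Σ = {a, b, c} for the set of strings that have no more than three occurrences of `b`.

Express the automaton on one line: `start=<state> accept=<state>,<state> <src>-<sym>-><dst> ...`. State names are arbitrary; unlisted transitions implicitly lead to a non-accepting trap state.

start=q0 accept=q0,q1,q2,q3 q0-a->q0 q0-b->q1 q0-c->q0 q1-a->q1 q1-b->q2 q1-c->q1 q2-a->q2 q2-b->q3 q2-c->q2 q3-a->q3 q3-b->q4 q3-c->q3 q4-a->q4 q4-b->q4 q4-c->q4

Count `b`s, saturating at 4: states q0 through q3 mean 0 through 3 `b`s seen; q4 means more than 3. Each `b` increments (capped at q4); other symbols loop. Accept from {q0, q1, q2, q3}.
A 5-state machine:
        a   b   c  
>* q0   q0  q1  q0 
 * q1   q1  q2  q1 
 * q2   q2  q3  q2 
 * q3   q3  q4  q3 
   q4   q4  q4  q4 
(> = start, * = accepting)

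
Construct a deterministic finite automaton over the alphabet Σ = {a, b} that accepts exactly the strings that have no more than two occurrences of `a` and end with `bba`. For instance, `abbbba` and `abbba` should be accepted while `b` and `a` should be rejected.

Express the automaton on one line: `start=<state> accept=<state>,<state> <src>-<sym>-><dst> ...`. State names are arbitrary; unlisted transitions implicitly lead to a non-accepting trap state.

Run two small machines in parallel and take their product. One (4 states) tracks the count of `a`s, saturating at 3; the other (4 states) tracks how much of the suffix `bba` has currently been matched. Each combined state is a pair, one component from each; accept when both components accept. After merging equivalent states the machine shrinks.
With 9 states:
        a   b  
>  s0   s1  s2 
   s1   s3  s4 
   s2   s1  s5 
   s3   s3  s3 
   s4   s3  s6 
   s5   s7  s5 
   s6   s8  s6 
 * s7   s3  s4 
 * s8   s3  s3 
(> = start, * = accepting)

start=s0 accept=s7,s8 s0-a->s1 s0-b->s2 s1-a->s3 s1-b->s4 s2-a->s1 s2-b->s5 s3-a->s3 s3-b->s3 s4-a->s3 s4-b->s6 s5-a->s7 s5-b->s5 s6-a->s8 s6-b->s6 s7-a->s3 s7-b->s4 s8-a->s3 s8-b->s3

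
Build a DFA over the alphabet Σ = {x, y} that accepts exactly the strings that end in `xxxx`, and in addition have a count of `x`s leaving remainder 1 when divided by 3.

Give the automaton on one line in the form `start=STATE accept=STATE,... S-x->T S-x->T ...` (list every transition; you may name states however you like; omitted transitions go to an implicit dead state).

Build one automaton per condition and run them in lockstep. One (5 states) tracks how much of the suffix `xxxx` has currently been matched; the other (3 states) tracks the count of `x`s modulo 3. Each combined state is a pair, one component from each; accept when both components accept.
          x    y  
>  q0     q1   q0 
   q1     q2   q3 
   q2     q4   q5 
   q3     q6   q3 
   q4     q7   q0 
   q5     q8   q5 
   q6     q9   q5 
 * q7    q10   q3 
   q8    q11   q0 
   q9    q12   q0 
   q10   q13   q5 
   q11   q14   q3 
   q12   q10   q3 
   q13    q7   q0 
   q14   q13   q5 
(> = start, * = accepting)

start=q0 accept=q7 q0-x->q1 q0-y->q0 q1-x->q2 q1-y->q3 q2-x->q4 q2-y->q5 q3-x->q6 q3-y->q3 q4-x->q7 q4-y->q0 q5-x->q8 q5-y->q5 q6-x->q9 q6-y->q5 q7-x->q10 q7-y->q3 q8-x->q11 q8-y->q0 q9-x->q12 q9-y->q0 q10-x->q13 q10-y->q5 q11-x->q14 q11-y->q3 q12-x->q10 q12-y->q3 q13-x->q7 q13-y->q0 q14-x->q13 q14-y->q5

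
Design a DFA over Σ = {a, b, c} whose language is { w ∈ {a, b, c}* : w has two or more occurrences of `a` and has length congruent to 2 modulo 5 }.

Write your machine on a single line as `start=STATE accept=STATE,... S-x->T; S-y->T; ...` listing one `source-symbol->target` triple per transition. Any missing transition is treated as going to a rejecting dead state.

start=q0; accept=q3,q19; q0-a->q1; q0-b->q2; q0-c->q2; q1-a->q3; q1-b->q4; q1-c->q4; q2-a->q4; q2-b->q5; q2-c->q5; q3-a->q6; q3-b->q7; q3-c->q7; q4-a->q7; q4-b->q8; q4-c->q8; q5-a->q8; q5-b->q9; q5-c->q9; q6-a->q10; q6-b->q10; q6-c->q10; q7-a->q10; q7-b->q11; q7-c->q11; q8-a->q11; q8-b->q12; q8-c->q12; q9-a->q12; q9-b->q13; q9-c->q13; q10-a->q14; q10-b->q14; q10-c->q14; q11-a->q14; q11-b->q15; q11-c->q15; q12-a->q15; q12-b->q16; q12-c->q16; q13-a->q16; q13-b->q0; q13-c->q0; q14-a->q17; q14-b->q17; q14-c->q17; q15-a->q17; q15-b->q18; q15-c->q18; q16-a->q18; q16-b->q1; q16-c->q1; q17-a->q19; q17-b->q19; q17-c->q19; q18-a->q19; q18-b->q3; q18-c->q3; q19-a->q6; q19-b->q6; q19-c->q6

Handle the two conditions separately and then intersect. One (4 states) tracks the count of `a`s, saturating at 3; the other (5 states) tracks the input length modulo 5. Each combined state is a pair, one component from each; accept when both components accept.
A 20-state machine:
          a    b    c  
>  q0     q1   q2   q2 
   q1     q3   q4   q4 
   q2     q4   q5   q5 
 * q3     q6   q7   q7 
   q4     q7   q8   q8 
   q5     q8   q9   q9 
   q6    q10  q10  q10 
   q7    q10  q11  q11 
   q8    q11  q12  q12 
   q9    q12  q13  q13 
   q10   q14  q14  q14 
   q11   q14  q15  q15 
   q12   q15  q16  q16 
   q13   q16   q0   q0 
   q14   q17  q17  q17 
   q15   q17  q18  q18 
   q16   q18   q1   q1 
   q17   q19  q19  q19 
   q18   q19   q3   q3 
 * q19    q6   q6   q6 
(> = start, * = accepting)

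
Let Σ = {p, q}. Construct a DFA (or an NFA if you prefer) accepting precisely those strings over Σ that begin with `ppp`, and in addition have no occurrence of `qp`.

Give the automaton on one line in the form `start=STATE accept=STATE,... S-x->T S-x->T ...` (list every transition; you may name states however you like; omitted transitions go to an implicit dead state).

start=S0 accept=S5,S6 S0-p->S1 S0-q->S2 S1-p->S3 S1-q->S2 S2-p->S4 S2-q->S2 S3-p->S5 S3-q->S2 S4-p->S4 S4-q->S4 S5-p->S5 S5-q->S6 S6-p->S7 S6-q->S6 S7-p->S7 S7-q->S7

Build one automaton per condition and run them in lockstep. One (5 states) tracks whether the input so far still matches the prefix `ppp`; the other (3 states) tracks partial matches of the forbidden pattern `qp`. Each combined state is a pair, one component from each; accept when both components accept.
An 8-state machine:
        p   q  
>  S0   S1  S2 
   S1   S3  S2 
   S2   S4  S2 
   S3   S5  S2 
   S4   S4  S4 
 * S5   S5  S6 
 * S6   S7  S6 
   S7   S7  S7 
(> = start, * = accepting)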